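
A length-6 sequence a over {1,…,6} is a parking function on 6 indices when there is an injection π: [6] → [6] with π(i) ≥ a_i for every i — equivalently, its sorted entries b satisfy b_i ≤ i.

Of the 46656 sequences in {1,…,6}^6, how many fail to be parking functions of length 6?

29849

Count = 1·7^5 = 1 · 16807 = 16807 [KW]
Example (5,4,6,6,4,4) → sorted (4,4,4,5,6,6): b_1=4>1, not a PF.
Total 46656; non-PF = 46656−16807 = 29849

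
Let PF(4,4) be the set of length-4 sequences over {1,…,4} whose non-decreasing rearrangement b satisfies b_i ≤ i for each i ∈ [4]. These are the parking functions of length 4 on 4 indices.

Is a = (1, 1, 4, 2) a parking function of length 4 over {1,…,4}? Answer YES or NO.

Order a: b = (1, 1, 2, 4).
  b_1=1 ≤ 1
  b_2=1 ≤ 2
  b_3=2 ≤ 3
  b_4=4 ≤ 4
All bounds hold ⇒ YES

YES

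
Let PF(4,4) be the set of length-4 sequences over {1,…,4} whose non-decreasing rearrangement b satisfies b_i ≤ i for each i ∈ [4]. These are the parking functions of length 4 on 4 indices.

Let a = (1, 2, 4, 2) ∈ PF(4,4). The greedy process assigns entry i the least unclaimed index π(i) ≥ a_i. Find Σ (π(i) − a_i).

1

Σπ = 10 ({1..4} each once); Σa = 1+2+4+2 = 9; disp = 10−9 = 1.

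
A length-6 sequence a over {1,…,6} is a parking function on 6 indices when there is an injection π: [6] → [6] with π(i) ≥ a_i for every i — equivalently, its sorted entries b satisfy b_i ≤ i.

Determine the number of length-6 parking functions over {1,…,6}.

16807

|PF| = (6−6+1)·(6+1)^(6−1) = 1·16807 = 16807 [KW]
Check (2,3,3,6,1,5) → sorted (1,2,3,3,5,6): b_i ≤ i ∀i, a PF.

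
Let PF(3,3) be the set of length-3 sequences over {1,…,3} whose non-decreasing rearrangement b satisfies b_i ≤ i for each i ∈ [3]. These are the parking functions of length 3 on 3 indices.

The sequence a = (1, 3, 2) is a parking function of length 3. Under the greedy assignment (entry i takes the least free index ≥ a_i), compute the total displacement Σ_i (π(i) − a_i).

Σπ = 3·4/2 = 6 (π permutes [3]); Σa = 1+3+2 = 6; disp = 6−6 = 0.

0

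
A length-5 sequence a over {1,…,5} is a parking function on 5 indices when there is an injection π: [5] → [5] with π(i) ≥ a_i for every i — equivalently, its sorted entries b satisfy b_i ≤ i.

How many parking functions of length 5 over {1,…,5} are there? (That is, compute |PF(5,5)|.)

Count = (6−5)·6^(5−1) = 1 · 1296 = 1296 [KW]
One tuple (1,4,1,4,2) → sorted (1,1,2,4,4): b_i ≤ i ∀i, a PF.

1296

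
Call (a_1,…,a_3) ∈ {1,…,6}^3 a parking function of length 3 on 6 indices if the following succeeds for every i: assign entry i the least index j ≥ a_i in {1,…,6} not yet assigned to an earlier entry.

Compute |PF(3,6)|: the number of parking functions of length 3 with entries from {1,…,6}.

196

|PF(3,6)| = (7−3)·7^(3−1) = 4 · 49 = 196 [KW]
Example (6,5,2) → sorted (2,5,6): b_i ≤ 3+i ∀i, a PF.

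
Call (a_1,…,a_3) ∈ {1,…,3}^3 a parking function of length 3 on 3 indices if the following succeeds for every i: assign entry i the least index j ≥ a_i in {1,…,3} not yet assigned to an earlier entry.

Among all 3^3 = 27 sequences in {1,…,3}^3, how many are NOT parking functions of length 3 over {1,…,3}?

11

#PF = 1·4^2 = 1·16 = 16 (Pollak)
E.g. (3,3,2) → sorted (2,3,3): b_1=2>1, not a PF.
3^3 − 16 = 27 − 16 = 11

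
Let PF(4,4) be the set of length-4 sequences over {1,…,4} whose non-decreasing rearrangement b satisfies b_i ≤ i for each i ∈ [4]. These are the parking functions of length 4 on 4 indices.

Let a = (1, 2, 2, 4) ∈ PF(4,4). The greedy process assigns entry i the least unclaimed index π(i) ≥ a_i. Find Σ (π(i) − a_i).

1

Σπ = 10 ({1..4} each once); Σa = 1+2+2+4 = 9; disp = 10−9 = 1.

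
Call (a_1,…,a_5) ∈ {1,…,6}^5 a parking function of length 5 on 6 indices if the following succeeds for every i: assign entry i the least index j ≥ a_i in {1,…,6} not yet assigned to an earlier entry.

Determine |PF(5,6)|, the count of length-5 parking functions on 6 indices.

#PF = (7−5)·7^(5−1) = 2 · 2401 = 4802 [KW]
Check (3,2,2,4,3) → sorted (2,2,3,3,4): b_i ≤ 1+i ∀i, a PF.

4802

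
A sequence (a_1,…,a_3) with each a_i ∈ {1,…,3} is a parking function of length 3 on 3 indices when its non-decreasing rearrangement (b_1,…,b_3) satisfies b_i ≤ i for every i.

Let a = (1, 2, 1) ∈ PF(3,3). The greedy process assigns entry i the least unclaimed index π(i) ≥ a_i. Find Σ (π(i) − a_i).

Σπ = 3·4/2 = 6 (π permutes [3]); Σa = 1+2+1 = 4; disp = 6−4 = 2.

2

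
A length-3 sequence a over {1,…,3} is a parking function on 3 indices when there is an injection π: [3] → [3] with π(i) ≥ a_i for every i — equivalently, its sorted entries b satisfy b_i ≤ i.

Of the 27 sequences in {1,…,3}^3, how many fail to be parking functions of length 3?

11

|PF| = (3+1−3)·(3+1)^{3−1} = 1·16 = 16
Check (2,3,3) → sorted (2,3,3): b_1=2>1, not a PF.
Total 27; non-PF = 27−16 = 11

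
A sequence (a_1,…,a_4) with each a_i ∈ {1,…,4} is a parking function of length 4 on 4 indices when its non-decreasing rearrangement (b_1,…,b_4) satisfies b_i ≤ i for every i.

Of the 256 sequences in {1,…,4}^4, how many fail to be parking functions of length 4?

#PF = (4−4+1)·(4+1)^(4−1) = 1×125 = 125 (Pollak)
One tuple (4,3,3,3) → sorted (3,3,3,4): b_1=3>1, not a PF.
4^4 − 125 = 256 − 125 = 131

131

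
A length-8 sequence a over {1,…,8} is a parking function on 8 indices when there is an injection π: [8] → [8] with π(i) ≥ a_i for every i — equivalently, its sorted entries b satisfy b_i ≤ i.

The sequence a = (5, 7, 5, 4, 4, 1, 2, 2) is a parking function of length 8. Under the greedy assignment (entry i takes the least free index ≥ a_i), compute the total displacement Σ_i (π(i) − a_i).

Σπ = 8·9/2 = 36 (π permutes [8]); Σa = 5+7+5+4+4+1+2+2 = 30; disp = 36−30 = 6.

6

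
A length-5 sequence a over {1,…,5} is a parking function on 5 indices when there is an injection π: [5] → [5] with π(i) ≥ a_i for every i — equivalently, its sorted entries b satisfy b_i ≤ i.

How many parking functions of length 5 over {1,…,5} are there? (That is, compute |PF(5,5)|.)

|PF(5,5)| = (6−5)·6^(5−1) = 1 · 1296 = 1296
Check (3,5,2,1,2) → sorted (1,2,2,3,5): b_i ≤ i ∀i, a PF.

1296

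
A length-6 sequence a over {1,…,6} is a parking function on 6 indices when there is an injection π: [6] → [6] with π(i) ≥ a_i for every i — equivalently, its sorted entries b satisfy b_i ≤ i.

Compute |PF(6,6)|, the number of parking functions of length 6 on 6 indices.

|PF| = (6+1−6)·(6+1)^{6−1} = 1×16807 = 16807 (Pollak)
E.g. (3,1,4,4,3,1) → sorted (1,1,3,3,4,4): b_i ≤ i ∀i, a PF.

16807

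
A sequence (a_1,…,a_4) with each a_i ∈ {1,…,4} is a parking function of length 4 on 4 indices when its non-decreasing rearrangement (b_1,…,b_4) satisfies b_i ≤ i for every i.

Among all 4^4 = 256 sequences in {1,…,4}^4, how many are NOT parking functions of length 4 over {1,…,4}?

131

Count = (4−4+1)·(4+1)^(4−1) = 1×125 = 125 [KW]
One tuple (3,1,4,4) → sorted (1,3,4,4): b_2=3>2, not a PF.
4^4 − 125 = 256 − 125 = 131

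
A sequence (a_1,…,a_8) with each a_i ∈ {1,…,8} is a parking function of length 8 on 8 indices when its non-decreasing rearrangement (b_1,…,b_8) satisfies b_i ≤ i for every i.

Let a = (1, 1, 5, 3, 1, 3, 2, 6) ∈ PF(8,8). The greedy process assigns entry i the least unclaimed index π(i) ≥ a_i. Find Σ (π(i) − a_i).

14

Σπ = 8·9/2 = 36 (π permutes [8]); Σa = 1+1+5+3+1+3+2+6 = 22; disp = 36−22 = 14.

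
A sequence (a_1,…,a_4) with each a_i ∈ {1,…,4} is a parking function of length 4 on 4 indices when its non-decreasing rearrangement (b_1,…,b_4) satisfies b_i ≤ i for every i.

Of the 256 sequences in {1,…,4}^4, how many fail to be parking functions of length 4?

Count = (4−4+1)·(4+1)^(4−1) = 1×125 = 125
Check (2,2,4,2) → sorted (2,2,2,4): b_1=2>1, not a PF.
So 256 − 125 = 131 fail.

131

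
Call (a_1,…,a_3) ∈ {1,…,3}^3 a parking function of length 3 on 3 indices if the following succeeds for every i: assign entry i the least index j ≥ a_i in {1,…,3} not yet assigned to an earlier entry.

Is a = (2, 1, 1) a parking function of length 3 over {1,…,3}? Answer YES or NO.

YES

Rearranged: b = (1, 1, 2).
  b_1=1 ≤ 1
  b_2=1 ≤ 2
  b_3=2 ≤ 3
All bounds hold ⇒ YES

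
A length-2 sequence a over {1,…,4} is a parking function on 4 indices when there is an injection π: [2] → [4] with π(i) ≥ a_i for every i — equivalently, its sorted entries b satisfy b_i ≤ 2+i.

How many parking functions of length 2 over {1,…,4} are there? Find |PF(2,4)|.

Count = (5−2)·5^(2−1) = 3×5 = 15 (Konheim–Weiss)
Check (2,4) → sorted (2,4): b_i ≤ 2+i ∀i, a PF.

15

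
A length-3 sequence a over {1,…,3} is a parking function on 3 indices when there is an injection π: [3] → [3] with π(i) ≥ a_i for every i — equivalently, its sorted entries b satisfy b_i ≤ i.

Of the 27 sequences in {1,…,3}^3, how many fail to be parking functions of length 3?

11

|PF(3,3)| = (3−3+1)·(3+1)^(3−1) = 1 · 16 = 16 (Konheim–Weiss)
E.g. (3,1,3) → sorted (1,3,3): b_2=3>2, not a PF.
So 27 − 16 = 11 fail.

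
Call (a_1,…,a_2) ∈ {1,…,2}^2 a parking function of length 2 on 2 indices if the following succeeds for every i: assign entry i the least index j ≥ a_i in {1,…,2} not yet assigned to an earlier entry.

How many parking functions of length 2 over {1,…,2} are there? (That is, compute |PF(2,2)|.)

3

|PF(2,2)| = (2+1−2)·(2+1)^{2−1} = 1 · 3 = 3 (Konheim–Weiss)
Example (1,1) → sorted (1,1): b_i ≤ i ∀i, a PF.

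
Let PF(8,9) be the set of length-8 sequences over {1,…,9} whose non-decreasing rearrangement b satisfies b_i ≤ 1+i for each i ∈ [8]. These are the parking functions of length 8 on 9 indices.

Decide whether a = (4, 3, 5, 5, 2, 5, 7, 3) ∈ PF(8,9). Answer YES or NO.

Sorted: b = (2, 3, 3, 4, 5, 5, 5, 7).
  b_1=2 ≤ 2
  b_2=3 ≤ 3
  b_3=3 ≤ 4
  b_4=4 ≤ 5
  b_5=5 ≤ 6
  b_6=5 ≤ 7
  b_7=5 ≤ 8
  b_8=7 ≤ 9
All bounds hold ⇒ YES

YES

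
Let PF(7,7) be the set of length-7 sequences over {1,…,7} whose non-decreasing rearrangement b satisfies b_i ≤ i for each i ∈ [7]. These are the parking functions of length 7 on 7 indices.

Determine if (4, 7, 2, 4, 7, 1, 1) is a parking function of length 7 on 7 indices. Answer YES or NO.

NO

Order a: b = (1, 1, 2, 4, 4, 7, 7).
  b_1=1 ≤ 1
  b_2=1 ≤ 2
  b_3=2 ≤ 3
  b_4=4 ≤ 4
  b_5=4 ≤ 5
  b_6=7 > 6
  fails at i=6 ⇒ NO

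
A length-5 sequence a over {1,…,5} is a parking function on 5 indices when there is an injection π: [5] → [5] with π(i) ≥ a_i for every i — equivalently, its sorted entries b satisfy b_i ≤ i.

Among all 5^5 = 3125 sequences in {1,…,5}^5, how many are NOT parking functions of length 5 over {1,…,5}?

1829

|PF(5,5)| = (6−5)·6^(5−1) = 1×1296 = 1296
One tuple (5,1,4,2,4) → sorted (1,2,4,4,5): b_3=4>3, not a PF.
Total 3125; non-PF = 3125−1296 = 1829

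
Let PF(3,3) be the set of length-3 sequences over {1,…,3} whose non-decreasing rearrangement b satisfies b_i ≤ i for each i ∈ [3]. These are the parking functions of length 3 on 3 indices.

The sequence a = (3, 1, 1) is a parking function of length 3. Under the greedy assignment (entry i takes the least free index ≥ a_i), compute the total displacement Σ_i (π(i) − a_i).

1

Σπ(i) = 1+…+3 = 6; Σa = 3+1+1 = 5; disp = 6−5 = 1.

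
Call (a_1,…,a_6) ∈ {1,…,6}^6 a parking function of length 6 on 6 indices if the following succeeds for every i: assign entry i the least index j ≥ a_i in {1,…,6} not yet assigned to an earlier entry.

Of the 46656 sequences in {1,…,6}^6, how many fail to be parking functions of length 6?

|PF| = 1·7^5 = 1×16807 = 16807 (Konheim–Weiss)
Example (6,4,3,6,5,5) → sorted (3,4,5,5,6,6): b_1=3>1, not a PF.
6^6 − 16807 = 46656 − 16807 = 29849

29849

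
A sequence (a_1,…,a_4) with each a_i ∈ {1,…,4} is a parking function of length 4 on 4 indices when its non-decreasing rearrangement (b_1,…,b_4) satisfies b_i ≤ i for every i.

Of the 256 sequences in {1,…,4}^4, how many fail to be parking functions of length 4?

131

|PF(4,4)| = 1·5^3 = 1×125 = 125 (Konheim–Weiss)
Example (4,4,4,2) → sorted (2,4,4,4): b_1=2>1, not a PF.
4^4 − 125 = 256 − 125 = 131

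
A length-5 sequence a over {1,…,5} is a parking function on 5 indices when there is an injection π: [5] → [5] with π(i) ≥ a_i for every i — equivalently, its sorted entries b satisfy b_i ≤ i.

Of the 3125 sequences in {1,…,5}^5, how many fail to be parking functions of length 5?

|PF(5,5)| = 1·6^4 = 1 · 1296 = 1296 (Konheim–Weiss)
Check (4,3,5,5,5) → sorted (3,4,5,5,5): b_1=3>1, not a PF.
So 3125 − 1296 = 1829 fail.

1829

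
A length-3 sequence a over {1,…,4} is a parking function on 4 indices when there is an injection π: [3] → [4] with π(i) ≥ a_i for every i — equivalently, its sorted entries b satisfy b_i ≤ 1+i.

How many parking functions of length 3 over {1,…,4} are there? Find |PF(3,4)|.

50

|PF(3,4)| = 2·5^2 = 2·25 = 50 [KW]
Example (2,3,1) → sorted (1,2,3): b_i ≤ 1+i ∀i, a PF.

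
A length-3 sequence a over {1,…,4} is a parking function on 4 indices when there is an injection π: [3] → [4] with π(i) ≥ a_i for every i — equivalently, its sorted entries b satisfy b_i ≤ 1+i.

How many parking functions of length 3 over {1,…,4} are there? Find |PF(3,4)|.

|PF| = (5−3)·5^(3−1) = 2×25 = 50 (Pollak)
One tuple (2,1,4) → sorted (1,2,4): b_i ≤ 1+i ∀i, a PF.

50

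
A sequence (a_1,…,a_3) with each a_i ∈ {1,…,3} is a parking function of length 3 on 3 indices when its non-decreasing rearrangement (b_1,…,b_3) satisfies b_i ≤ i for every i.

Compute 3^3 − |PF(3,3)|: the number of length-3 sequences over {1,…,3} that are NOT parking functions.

|PF(3,3)| = (3+1−3)·(3+1)^{3−1} = 1×16 = 16
E.g. (3,1,3) → sorted (1,3,3): b_2=3>2, not a PF.
Total 27; non-PF = 27−16 = 11

11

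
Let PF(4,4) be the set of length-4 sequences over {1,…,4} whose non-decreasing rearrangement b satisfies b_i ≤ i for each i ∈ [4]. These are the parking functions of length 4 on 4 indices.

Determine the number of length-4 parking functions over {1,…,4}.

125

#PF = (5−4)·5^(4−1) = 1×125 = 125
Example (3,4,2,1) → sorted (1,2,3,4): b_i ≤ i ∀i, a PF.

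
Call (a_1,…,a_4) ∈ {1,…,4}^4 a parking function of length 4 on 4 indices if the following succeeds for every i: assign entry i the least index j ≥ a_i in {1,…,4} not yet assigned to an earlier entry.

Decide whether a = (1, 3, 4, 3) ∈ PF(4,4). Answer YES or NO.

Order a: b = (1, 3, 3, 4).
  b_1=1 ≤ 1
  b_2=3 > 2
  fails at i=2 ⇒ NO

NO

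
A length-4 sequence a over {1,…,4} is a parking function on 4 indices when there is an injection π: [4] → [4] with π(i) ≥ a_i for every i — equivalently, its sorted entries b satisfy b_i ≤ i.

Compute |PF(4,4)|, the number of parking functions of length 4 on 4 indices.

#PF = (4−4+1)·(4+1)^(4−1) = 1 · 125 = 125 (Konheim–Weiss)
Check (3,1,2,3) → sorted (1,2,3,3): b_i ≤ i ∀i, a PF.

125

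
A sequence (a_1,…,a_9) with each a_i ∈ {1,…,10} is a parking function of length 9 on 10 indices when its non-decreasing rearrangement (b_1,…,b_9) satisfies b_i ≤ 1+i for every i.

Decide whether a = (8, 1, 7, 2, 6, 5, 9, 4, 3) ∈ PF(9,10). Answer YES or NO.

YES

Order a: b = (1, 2, 3, 4, 5, 6, 7, 8, 9).
  b_1=1 ≤ 2
  b_2=2 ≤ 3
  b_3=3 ≤ 4
  b_4=4 ≤ 5
  b_5=5 ≤ 6
  b_6=6 ≤ 7
  b_7=7 ≤ 8
  b_8=8 ≤ 9
  b_9=9 ≤ 10
All bounds hold ⇒ YES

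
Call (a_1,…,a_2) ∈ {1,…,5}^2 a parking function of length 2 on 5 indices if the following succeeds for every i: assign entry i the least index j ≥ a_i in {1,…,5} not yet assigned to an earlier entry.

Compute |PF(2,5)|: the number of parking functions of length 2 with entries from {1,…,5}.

24

|PF| = (5+1−2)·(5+1)^{2−1} = 4 · 6 = 24
Check (1,3) → sorted (1,3): b_i ≤ 3+i ∀i, a PF.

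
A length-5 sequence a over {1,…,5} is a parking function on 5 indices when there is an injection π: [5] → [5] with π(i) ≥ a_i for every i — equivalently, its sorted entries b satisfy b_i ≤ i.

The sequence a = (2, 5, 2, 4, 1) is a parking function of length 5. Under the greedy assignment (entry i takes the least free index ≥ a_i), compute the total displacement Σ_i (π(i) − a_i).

1

Σπ = 5·6/2 = 15 (π permutes [5]); Σa = 2+5+2+4+1 = 14; disp = 15−14 = 1.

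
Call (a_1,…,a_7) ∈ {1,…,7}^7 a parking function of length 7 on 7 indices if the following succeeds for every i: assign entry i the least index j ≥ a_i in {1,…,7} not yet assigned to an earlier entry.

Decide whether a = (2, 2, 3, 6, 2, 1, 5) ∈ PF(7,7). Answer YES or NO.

Rearranged: b = (1, 2, 2, 2, 3, 5, 6).
  b_1=1 ≤ 1
  b_2=2 ≤ 2
  b_3=2 ≤ 3
  b_4=2 ≤ 4
  b_5=3 ≤ 5
  b_6=5 ≤ 6
  b_7=6 ≤ 7
All bounds hold ⇒ YES

YES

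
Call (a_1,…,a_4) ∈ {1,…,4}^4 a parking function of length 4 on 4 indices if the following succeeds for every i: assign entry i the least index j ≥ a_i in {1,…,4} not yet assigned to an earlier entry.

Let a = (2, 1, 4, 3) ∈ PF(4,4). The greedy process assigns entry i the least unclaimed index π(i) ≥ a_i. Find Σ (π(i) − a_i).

0

Σπ = 10 ({1..4} each once); Σa = 2+1+4+3 = 10; disp = 10−10 = 0.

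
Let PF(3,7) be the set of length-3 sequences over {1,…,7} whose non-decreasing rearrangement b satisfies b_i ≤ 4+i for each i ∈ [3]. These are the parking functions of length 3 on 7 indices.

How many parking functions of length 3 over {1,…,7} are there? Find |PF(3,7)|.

Count = 5·8^2 = 5 · 64 = 320 [KW]
E.g. (3,6,1) → sorted (1,3,6): b_i ≤ 4+i ∀i, a PF.

320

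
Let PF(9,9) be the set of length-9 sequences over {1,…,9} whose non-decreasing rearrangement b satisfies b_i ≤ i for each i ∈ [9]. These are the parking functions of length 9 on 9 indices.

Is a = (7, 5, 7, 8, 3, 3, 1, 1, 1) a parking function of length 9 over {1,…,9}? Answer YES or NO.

YES

Sorted: b = (1, 1, 1, 3, 3, 5, 7, 7, 8).
  b_1=1 ≤ 1
  b_2=1 ≤ 2
  b_3=1 ≤ 3
  b_4=3 ≤ 4
  b_5=3 ≤ 5
  b_6=5 ≤ 6
  b_7=7 ≤ 7
  b_8=7 ≤ 8
  b_9=8 ≤ 9
All bounds hold ⇒ YES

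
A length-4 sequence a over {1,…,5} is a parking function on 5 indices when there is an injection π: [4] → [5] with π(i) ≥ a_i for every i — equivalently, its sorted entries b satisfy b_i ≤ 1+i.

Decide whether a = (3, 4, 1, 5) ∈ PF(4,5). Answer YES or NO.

Order a: b = (1, 3, 4, 5).
  b_1=1 ≤ 2
  b_2=3 ≤ 3
  b_3=4 ≤ 4
  b_4=5 ≤ 5
All bounds hold ⇒ YES

YES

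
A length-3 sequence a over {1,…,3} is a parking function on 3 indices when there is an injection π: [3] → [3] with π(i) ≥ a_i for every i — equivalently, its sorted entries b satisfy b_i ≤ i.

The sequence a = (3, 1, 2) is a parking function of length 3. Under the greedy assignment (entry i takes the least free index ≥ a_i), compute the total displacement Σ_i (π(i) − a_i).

Σπ = 6 ({1..3} each once); Σa = 3+1+2 = 6; disp = 6−6 = 0.

0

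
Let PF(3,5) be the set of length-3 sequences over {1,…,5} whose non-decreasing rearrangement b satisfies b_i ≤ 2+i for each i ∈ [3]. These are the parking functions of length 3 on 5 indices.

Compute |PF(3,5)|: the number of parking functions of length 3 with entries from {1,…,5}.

#PF = (5+1−3)·(5+1)^{3−1} = 3×36 = 108 [KW]
Example (2,4,5) → sorted (2,4,5): b_i ≤ 2+i ∀i, a PF.

108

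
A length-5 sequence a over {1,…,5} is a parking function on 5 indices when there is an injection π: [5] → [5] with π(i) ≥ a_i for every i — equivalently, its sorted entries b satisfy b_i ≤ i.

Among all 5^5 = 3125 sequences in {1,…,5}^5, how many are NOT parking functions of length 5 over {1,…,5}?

1829

|PF| = 1·6^4 = 1·1296 = 1296 [KW]
E.g. (4,3,2,2,3) → sorted (2,2,3,3,4): b_1=2>1, not a PF.
So 3125 − 1296 = 1829 fail.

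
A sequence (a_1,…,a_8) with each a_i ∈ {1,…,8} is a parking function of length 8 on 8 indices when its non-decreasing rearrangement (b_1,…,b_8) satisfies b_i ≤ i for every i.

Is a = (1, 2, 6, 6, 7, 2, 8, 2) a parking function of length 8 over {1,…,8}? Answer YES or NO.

Rearranged: b = (1, 2, 2, 2, 6, 6, 7, 8).
  b_1=1 ≤ 1
  b_2=2 ≤ 2
  b_3=2 ≤ 3
  b_4=2 ≤ 4
  b_5=6 > 5
  fails at i=5 ⇒ NO

NO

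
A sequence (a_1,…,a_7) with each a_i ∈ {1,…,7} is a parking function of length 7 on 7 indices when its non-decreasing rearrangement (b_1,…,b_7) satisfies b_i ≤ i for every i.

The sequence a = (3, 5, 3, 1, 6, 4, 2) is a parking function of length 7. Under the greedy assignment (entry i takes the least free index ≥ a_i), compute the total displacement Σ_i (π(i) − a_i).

Σπ = 7·8/2 = 28 (π permutes [7]); Σa = 3+5+3+1+6+4+2 = 24; disp = 28−24 = 4.

4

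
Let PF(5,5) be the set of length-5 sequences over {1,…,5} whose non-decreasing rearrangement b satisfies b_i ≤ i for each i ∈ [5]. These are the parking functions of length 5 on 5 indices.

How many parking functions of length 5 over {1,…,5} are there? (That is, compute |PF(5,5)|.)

1296

Count = (5−5+1)·(5+1)^(5−1) = 1×1296 = 1296 (Konheim–Weiss)
E.g. (2,2,3,1,1) → sorted (1,1,2,2,3): b_i ≤ i ∀i, a PF.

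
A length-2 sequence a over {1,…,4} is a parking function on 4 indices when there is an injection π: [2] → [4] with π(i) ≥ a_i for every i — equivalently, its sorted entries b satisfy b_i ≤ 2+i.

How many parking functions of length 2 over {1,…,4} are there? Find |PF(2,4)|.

Count = (4−2+1)·(4+1)^(2−1) = 3×5 = 15 (Konheim–Weiss)
One tuple (4,1) → sorted (1,4): b_i ≤ 2+i ∀i, a PF.

15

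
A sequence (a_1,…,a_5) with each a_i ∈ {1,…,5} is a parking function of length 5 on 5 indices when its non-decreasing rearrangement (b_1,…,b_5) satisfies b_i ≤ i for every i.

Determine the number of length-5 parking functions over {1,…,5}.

#PF = 1·6^4 = 1·1296 = 1296 (Konheim–Weiss)
One tuple (2,1,5,3,4) → sorted (1,2,3,4,5): b_i ≤ i ∀i, a PF.

1296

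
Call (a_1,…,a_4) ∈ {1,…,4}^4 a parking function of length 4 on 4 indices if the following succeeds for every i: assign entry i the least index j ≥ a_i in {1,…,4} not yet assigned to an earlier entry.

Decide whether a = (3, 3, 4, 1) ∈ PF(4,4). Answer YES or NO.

NO

Order a: b = (1, 3, 3, 4).
  b_1=1 ≤ 1
  b_2=3 > 2
  fails at i=2 ⇒ NO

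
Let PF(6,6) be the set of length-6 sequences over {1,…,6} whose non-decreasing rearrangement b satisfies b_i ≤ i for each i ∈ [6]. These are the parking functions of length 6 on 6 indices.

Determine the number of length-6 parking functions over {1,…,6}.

16807

#PF = 1·7^5 = 1·16807 = 16807 [KW]
E.g. (5,3,2,1,1,4) → sorted (1,1,2,3,4,5): b_i ≤ i ∀i, a PF.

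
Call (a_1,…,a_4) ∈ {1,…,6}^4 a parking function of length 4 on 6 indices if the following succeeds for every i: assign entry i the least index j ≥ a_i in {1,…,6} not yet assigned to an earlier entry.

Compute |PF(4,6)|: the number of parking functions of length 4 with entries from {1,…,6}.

Count = (6+1−4)·(6+1)^{4−1} = 3 · 343 = 1029 (Pollak)
E.g. (2,1,6,1) → sorted (1,1,2,6): b_i ≤ 2+i ∀i, a PF.

1029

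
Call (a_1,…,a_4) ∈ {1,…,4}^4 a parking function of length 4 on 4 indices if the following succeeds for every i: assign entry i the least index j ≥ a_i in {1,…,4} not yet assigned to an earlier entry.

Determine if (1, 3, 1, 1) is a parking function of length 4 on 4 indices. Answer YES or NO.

YES

Sorted: b = (1, 1, 1, 3).
  b_1=1 ≤ 1
  b_2=1 ≤ 2
  b_3=1 ≤ 3
  b_4=3 ≤ 4
All bounds hold ⇒ YES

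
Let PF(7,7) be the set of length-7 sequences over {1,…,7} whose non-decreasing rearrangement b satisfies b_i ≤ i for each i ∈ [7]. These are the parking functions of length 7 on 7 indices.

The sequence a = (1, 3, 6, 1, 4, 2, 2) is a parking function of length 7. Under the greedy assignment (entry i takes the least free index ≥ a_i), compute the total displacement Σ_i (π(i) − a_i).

9

Σπ(i) = 1+…+7 = 28; Σa = 1+3+6+1+4+2+2 = 19; disp = 28−19 = 9.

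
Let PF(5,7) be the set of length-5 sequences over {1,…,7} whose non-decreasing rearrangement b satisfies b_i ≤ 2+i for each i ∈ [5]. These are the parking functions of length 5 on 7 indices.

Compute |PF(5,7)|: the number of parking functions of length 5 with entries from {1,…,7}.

#PF = 3·8^4 = 3 · 4096 = 12288 [KW]
Check (1,5,7,5,2) → sorted (1,2,5,5,7): b_i ≤ 2+i ∀i, a PF.

12288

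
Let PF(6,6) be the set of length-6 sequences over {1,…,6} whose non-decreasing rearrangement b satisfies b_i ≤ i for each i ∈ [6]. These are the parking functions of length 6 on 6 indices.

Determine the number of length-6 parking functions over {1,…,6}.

16807

#PF = (6−6+1)·(6+1)^(6−1) = 1 · 16807 = 16807 (Konheim–Weiss)
Example (3,3,1,1,5,2) → sorted (1,1,2,3,3,5): b_i ≤ i ∀i, a PF.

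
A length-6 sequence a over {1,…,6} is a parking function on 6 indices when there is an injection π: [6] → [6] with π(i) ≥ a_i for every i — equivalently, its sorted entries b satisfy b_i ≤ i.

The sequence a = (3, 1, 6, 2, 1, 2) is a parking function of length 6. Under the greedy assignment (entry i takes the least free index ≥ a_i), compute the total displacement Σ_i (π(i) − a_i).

6

Σπ = 21 ({1..6} each once); Σa = 3+1+6+2+1+2 = 15; disp = 21−15 = 6.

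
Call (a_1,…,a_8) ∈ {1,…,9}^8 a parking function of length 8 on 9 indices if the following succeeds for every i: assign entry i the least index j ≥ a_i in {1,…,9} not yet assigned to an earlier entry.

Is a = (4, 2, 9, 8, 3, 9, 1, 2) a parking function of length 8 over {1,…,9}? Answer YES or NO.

Order a: b = (1, 2, 2, 3, 4, 8, 9, 9).
  b_1=1 ≤ 2
  b_2=2 ≤ 3
  b_3=2 ≤ 4
  b_4=3 ≤ 5
  b_5=4 ≤ 6
  b_6=8 > 7
  fails at i=6 ⇒ NO

NO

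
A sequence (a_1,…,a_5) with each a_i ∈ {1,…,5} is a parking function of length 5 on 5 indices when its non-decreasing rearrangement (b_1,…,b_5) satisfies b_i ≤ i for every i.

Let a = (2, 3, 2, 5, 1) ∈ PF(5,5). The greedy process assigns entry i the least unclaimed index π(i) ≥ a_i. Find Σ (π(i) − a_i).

2

Σπ = 15 ({1..5} each once); Σa = 2+3+2+5+1 = 13; disp = 15−13 = 2.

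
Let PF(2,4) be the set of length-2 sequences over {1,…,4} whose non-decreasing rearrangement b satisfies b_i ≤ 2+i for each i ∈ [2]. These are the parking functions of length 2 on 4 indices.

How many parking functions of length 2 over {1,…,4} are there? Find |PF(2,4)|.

15

#PF = (4+1−2)·(4+1)^{2−1} = 3×5 = 15 (Pollak)
Check (1,3) → sorted (1,3): b_i ≤ 2+i ∀i, a PF.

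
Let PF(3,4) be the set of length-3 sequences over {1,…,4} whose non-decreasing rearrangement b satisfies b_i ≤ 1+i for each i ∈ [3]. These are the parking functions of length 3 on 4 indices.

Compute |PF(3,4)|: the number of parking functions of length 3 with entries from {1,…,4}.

|PF| = (4−3+1)·(4+1)^(3−1) = 2×25 = 50 [KW]
Check (4,3,2) → sorted (2,3,4): b_i ≤ 1+i ∀i, a PF.

50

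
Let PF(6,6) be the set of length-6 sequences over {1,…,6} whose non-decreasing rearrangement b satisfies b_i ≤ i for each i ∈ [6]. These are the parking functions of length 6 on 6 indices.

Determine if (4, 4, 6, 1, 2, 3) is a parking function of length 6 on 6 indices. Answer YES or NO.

YES

Order a: b = (1, 2, 3, 4, 4, 6).
  b_1=1 ≤ 1
  b_2=2 ≤ 2
  b_3=3 ≤ 3
  b_4=4 ≤ 4
  b_5=4 ≤ 5
  b_6=6 ≤ 6
All bounds hold ⇒ YES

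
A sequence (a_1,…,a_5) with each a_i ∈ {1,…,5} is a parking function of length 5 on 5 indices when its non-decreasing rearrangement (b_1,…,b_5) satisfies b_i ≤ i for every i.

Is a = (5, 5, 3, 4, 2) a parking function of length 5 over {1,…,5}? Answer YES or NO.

NO

Rearranged: b = (2, 3, 4, 5, 5).
  b_1=2 > 1
  fails at i=1 ⇒ NO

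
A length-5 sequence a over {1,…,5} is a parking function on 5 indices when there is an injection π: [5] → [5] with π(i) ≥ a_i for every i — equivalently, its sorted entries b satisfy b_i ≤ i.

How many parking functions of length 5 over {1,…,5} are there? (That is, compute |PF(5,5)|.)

1296

|PF| = (6−5)·6^(5−1) = 1 · 1296 = 1296 [KW]
Check (1,3,2,5,4) → sorted (1,2,3,4,5): b_i ≤ i ∀i, a PF.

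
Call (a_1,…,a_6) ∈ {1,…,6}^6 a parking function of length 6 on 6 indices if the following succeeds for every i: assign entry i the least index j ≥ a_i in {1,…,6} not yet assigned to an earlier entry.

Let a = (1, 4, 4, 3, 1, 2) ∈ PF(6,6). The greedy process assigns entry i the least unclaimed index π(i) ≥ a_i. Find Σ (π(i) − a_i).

6

Σπ = 21 ({1..6} each once); Σa = 1+4+4+3+1+2 = 15; disp = 21−15 = 6.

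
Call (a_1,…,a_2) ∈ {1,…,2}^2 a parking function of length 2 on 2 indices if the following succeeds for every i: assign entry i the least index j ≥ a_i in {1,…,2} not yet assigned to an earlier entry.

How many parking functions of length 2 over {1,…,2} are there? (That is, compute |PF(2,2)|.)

3

|PF(2,2)| = (3−2)·3^(2−1) = 1×3 = 3
Check (1,1) → sorted (1,1): b_i ≤ i ∀i, a PF.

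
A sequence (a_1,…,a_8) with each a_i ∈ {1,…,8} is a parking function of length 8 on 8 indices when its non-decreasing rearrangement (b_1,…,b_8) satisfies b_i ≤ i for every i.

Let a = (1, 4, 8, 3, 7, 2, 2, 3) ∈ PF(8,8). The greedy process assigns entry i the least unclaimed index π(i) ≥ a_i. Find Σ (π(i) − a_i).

Σπ = 36 ({1..8} each once); Σa = 1+4+8+3+7+2+2+3 = 30; disp = 36−30 = 6.

6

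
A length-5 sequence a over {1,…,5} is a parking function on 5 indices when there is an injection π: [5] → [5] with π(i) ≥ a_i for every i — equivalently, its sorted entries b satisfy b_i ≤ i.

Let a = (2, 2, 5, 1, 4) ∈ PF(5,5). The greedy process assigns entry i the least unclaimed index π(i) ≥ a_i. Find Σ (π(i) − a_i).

1

Σπ = 15 ({1..5} each once); Σa = 2+2+5+1+4 = 14; disp = 15−14 = 1.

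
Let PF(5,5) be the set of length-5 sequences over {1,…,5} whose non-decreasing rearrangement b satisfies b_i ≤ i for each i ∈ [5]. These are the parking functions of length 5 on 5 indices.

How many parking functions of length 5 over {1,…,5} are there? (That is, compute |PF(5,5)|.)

|PF| = (5+1−5)·(5+1)^{5−1} = 1 · 1296 = 1296 [KW]
Example (3,1,3,3,1) → sorted (1,1,3,3,3): b_i ≤ i ∀i, a PF.

1296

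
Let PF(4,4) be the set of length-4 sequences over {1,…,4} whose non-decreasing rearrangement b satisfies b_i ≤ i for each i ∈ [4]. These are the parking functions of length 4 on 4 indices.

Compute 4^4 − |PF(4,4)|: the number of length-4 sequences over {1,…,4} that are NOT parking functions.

131

|PF(4,4)| = (4−4+1)·(4+1)^(4−1) = 1 · 125 = 125
Example (4,2,3,4) → sorted (2,3,4,4): b_1=2>1, not a PF.
4^4 − 125 = 256 − 125 = 131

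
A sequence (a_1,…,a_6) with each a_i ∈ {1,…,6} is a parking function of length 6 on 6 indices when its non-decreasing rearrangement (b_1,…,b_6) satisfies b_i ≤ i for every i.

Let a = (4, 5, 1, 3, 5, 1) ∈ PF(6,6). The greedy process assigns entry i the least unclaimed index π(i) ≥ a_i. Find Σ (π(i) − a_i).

Σπ(i) = 1+…+6 = 21; Σa = 4+5+1+3+5+1 = 19; disp = 21−19 = 2.

2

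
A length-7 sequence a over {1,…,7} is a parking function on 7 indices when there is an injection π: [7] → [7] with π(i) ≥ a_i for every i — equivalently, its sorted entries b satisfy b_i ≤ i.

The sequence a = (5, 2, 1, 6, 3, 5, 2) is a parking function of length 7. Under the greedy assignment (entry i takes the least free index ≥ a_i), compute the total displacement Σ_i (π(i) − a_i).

Σπ = 7·8/2 = 28 (π permutes [7]); Σa = 5+2+1+6+3+5+2 = 24; disp = 28−24 = 4.

4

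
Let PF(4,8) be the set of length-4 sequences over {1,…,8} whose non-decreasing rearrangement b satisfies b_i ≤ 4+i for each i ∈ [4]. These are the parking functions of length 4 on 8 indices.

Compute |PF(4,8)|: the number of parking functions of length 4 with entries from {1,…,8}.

3645

#PF = 5·9^3 = 5·729 = 3645 (Konheim–Weiss)
Example (1,1,7,1) → sorted (1,1,1,7): b_i ≤ 4+i ∀i, a PF.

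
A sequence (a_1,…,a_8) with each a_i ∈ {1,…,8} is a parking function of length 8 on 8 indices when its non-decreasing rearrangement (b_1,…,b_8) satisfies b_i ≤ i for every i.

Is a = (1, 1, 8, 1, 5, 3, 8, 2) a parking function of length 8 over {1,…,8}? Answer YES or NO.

NO

Order a: b = (1, 1, 1, 2, 3, 5, 8, 8).
  b_1=1 ≤ 1
  b_2=1 ≤ 2
  b_3=1 ≤ 3
  b_4=2 ≤ 4
  b_5=3 ≤ 5
  b_6=5 ≤ 6
  b_7=8 > 7
  fails at i=7 ⇒ NO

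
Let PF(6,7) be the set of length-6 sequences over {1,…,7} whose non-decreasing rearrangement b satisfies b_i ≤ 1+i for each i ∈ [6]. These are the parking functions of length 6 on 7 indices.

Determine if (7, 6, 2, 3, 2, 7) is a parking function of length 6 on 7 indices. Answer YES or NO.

NO

Rearranged: b = (2, 2, 3, 6, 7, 7).
  b_1=2 ≤ 2
  b_2=2 ≤ 3
  b_3=3 ≤ 4
  b_4=6 > 5
  fails at i=4 ⇒ NO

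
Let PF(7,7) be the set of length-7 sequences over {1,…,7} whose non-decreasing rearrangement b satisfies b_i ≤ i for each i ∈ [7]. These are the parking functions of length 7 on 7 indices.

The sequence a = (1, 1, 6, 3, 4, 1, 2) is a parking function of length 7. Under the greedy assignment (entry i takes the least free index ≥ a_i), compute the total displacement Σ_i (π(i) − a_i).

10

Σπ(i) = 1+…+7 = 28; Σa = 1+1+6+3+4+1+2 = 18; disp = 28−18 = 10.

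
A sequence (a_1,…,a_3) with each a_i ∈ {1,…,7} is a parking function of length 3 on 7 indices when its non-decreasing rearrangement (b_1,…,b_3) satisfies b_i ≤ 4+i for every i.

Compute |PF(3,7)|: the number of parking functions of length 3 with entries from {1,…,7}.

Count = 5·8^2 = 5·64 = 320 (Pollak)
Example (6,2,5) → sorted (2,5,6): b_i ≤ 4+i ∀i, a PF.

320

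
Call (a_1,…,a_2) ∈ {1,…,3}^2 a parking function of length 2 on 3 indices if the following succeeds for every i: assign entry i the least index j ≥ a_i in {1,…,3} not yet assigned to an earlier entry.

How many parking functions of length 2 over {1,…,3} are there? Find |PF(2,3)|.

Count = (3−2+1)·(3+1)^(2−1) = 2 · 4 = 8 (Pollak)
Check (1,2) → sorted (1,2): b_i ≤ 1+i ∀i, a PF.

8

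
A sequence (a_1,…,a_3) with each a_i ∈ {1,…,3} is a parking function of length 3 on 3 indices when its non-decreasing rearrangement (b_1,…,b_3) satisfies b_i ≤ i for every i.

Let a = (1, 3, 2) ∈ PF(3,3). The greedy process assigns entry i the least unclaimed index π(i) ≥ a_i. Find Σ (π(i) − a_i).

Σπ(i) = 1+…+3 = 6; Σa = 1+3+2 = 6; disp = 6−6 = 0.

0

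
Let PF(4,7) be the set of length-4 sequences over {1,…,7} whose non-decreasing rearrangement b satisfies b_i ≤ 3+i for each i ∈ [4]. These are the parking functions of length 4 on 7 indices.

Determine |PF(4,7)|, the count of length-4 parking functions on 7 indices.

|PF| = (7−4+1)·(7+1)^(4−1) = 4·512 = 2048 [KW]
E.g. (1,6,3,4) → sorted (1,3,4,6): b_i ≤ 3+i ∀i, a PF.

2048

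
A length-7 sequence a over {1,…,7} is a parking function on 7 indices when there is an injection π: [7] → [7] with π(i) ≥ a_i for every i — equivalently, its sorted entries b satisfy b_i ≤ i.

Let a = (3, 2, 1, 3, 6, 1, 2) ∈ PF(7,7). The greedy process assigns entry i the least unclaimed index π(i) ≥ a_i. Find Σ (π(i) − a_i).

10

Σπ = 28 ({1..7} each once); Σa = 3+2+1+3+6+1+2 = 18; disp = 28−18 = 10.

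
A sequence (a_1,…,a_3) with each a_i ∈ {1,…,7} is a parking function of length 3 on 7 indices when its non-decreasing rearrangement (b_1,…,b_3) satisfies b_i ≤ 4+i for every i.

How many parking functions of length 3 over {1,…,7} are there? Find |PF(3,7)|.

320

|PF(3,7)| = (8−3)·8^(3−1) = 5×64 = 320 [KW]
E.g. (6,5,4) → sorted (4,5,6): b_i ≤ 4+i ∀i, a PF.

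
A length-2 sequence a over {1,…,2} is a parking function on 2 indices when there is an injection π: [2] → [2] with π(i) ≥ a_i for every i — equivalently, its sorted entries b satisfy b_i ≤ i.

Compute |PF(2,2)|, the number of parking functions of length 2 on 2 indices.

3

|PF(2,2)| = 1·3^1 = 1·3 = 3 [KW]
Check (1,2) → sorted (1,2): b_i ≤ i ∀i, a PF.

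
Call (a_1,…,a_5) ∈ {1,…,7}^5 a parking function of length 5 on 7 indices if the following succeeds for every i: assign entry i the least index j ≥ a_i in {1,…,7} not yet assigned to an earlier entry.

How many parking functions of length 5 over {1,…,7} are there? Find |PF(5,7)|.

Count = (8−5)·8^(5−1) = 3 · 4096 = 12288
E.g. (6,5,1,1,5) → sorted (1,1,5,5,6): b_i ≤ 2+i ∀i, a PF.

12288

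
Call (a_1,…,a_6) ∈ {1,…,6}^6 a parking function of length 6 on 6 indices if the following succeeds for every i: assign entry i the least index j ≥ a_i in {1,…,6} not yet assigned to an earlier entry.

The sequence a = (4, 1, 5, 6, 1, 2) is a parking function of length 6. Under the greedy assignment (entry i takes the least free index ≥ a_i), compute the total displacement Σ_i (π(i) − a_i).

2

Σπ = 21 ({1..6} each once); Σa = 4+1+5+6+1+2 = 19; disp = 21−19 = 2.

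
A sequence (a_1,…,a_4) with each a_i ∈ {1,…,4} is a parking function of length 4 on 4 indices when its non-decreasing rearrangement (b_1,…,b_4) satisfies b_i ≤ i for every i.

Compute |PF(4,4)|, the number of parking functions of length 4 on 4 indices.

|PF(4,4)| = (5−4)·5^(4−1) = 1 · 125 = 125 (Konheim–Weiss)
One tuple (3,1,1,4) → sorted (1,1,3,4): b_i ≤ i ∀i, a PF.

125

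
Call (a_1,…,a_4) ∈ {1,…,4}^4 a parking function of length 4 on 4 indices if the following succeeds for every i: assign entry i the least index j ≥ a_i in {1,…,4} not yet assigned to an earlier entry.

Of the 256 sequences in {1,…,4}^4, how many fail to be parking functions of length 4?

131

#PF = 1·5^3 = 1·125 = 125 [KW]
Example (4,4,3,2) → sorted (2,3,4,4): b_1=2>1, not a PF.
4^4 − 125 = 256 − 125 = 131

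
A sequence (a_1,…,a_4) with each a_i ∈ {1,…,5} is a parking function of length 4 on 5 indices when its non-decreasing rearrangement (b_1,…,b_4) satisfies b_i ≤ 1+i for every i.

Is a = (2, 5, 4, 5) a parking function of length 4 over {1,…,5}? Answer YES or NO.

NO

Sorted: b = (2, 4, 5, 5).
  b_1=2 ≤ 2
  b_2=4 > 3
  fails at i=2 ⇒ NO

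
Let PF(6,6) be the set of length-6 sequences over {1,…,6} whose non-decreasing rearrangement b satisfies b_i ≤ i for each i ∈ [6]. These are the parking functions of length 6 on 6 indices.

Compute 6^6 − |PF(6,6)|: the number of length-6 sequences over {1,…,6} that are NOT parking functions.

29849

#PF = 1·7^5 = 1×16807 = 16807 [KW]
Check (5,4,5,4,3,6) → sorted (3,4,4,5,5,6): b_1=3>1, not a PF.
So 46656 − 16807 = 29849 fail.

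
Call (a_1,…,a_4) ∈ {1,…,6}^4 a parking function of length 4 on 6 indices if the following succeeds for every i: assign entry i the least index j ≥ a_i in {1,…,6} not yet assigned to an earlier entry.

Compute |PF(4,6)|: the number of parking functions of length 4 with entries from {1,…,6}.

1029

Count = (7−4)·7^(4−1) = 3 · 343 = 1029 (Konheim–Weiss)
One tuple (2,5,3,5) → sorted (2,3,5,5): b_i ≤ 2+i ∀i, a PF.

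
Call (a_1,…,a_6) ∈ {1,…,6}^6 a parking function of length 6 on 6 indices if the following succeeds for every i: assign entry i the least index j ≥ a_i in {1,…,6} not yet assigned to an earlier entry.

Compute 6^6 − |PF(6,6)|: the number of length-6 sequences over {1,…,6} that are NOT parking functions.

29849

|PF(6,6)| = 1·7^5 = 1·16807 = 16807
E.g. (5,3,3,4,4,5) → sorted (3,3,4,4,5,5): b_1=3>1, not a PF.
6^6 − 16807 = 46656 − 16807 = 29849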